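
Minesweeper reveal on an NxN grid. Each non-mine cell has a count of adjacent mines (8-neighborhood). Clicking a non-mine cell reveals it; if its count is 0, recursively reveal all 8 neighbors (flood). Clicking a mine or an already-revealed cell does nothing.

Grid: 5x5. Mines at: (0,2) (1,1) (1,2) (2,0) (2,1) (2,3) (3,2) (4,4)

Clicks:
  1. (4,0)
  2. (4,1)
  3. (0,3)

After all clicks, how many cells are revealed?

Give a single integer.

Answer: 5

Derivation:
Click 1 (4,0) count=0: revealed 4 new [(3,0) (3,1) (4,0) (4,1)] -> total=4
Click 2 (4,1) count=1: revealed 0 new [(none)] -> total=4
Click 3 (0,3) count=2: revealed 1 new [(0,3)] -> total=5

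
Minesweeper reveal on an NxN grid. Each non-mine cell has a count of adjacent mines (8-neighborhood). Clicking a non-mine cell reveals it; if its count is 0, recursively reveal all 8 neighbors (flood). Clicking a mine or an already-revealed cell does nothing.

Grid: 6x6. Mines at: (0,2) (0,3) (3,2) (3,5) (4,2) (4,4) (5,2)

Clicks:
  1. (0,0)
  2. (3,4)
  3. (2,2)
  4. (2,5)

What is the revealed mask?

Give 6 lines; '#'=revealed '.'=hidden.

Click 1 (0,0) count=0: revealed 12 new [(0,0) (0,1) (1,0) (1,1) (2,0) (2,1) (3,0) (3,1) (4,0) (4,1) (5,0) (5,1)] -> total=12
Click 2 (3,4) count=2: revealed 1 new [(3,4)] -> total=13
Click 3 (2,2) count=1: revealed 1 new [(2,2)] -> total=14
Click 4 (2,5) count=1: revealed 1 new [(2,5)] -> total=15

Answer: ##....
##....
###..#
##..#.
##....
##....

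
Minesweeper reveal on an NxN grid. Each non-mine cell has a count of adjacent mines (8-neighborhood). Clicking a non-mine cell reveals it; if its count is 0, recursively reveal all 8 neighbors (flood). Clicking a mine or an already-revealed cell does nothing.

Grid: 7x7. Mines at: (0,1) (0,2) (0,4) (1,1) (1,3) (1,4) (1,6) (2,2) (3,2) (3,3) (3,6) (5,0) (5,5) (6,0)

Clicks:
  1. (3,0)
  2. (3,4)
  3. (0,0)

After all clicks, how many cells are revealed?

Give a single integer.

Answer: 8

Derivation:
Click 1 (3,0) count=0: revealed 6 new [(2,0) (2,1) (3,0) (3,1) (4,0) (4,1)] -> total=6
Click 2 (3,4) count=1: revealed 1 new [(3,4)] -> total=7
Click 3 (0,0) count=2: revealed 1 new [(0,0)] -> total=8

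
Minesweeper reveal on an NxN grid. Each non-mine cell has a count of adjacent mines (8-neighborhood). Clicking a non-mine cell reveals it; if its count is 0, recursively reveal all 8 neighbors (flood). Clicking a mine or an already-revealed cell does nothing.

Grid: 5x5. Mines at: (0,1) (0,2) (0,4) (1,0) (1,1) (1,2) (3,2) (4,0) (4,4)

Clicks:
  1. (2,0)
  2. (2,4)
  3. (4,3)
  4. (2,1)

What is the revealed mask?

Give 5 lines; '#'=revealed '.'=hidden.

Click 1 (2,0) count=2: revealed 1 new [(2,0)] -> total=1
Click 2 (2,4) count=0: revealed 6 new [(1,3) (1,4) (2,3) (2,4) (3,3) (3,4)] -> total=7
Click 3 (4,3) count=2: revealed 1 new [(4,3)] -> total=8
Click 4 (2,1) count=4: revealed 1 new [(2,1)] -> total=9

Answer: .....
...##
##.##
...##
...#.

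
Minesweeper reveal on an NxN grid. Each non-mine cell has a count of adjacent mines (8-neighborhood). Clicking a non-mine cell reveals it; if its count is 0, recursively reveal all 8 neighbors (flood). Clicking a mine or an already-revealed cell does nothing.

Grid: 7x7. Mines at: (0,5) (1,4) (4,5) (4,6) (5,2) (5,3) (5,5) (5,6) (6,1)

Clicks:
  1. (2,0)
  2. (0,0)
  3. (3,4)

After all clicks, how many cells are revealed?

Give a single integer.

Click 1 (2,0) count=0: revealed 25 new [(0,0) (0,1) (0,2) (0,3) (1,0) (1,1) (1,2) (1,3) (2,0) (2,1) (2,2) (2,3) (2,4) (3,0) (3,1) (3,2) (3,3) (3,4) (4,0) (4,1) (4,2) (4,3) (4,4) (5,0) (5,1)] -> total=25
Click 2 (0,0) count=0: revealed 0 new [(none)] -> total=25
Click 3 (3,4) count=1: revealed 0 new [(none)] -> total=25

Answer: 25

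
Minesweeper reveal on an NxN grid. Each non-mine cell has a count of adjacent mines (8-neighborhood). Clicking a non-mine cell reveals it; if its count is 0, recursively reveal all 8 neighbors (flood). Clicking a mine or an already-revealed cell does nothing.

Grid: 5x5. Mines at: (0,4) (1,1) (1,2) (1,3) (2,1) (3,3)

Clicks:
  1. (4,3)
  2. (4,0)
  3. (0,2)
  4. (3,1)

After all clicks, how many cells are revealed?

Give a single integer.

Answer: 8

Derivation:
Click 1 (4,3) count=1: revealed 1 new [(4,3)] -> total=1
Click 2 (4,0) count=0: revealed 6 new [(3,0) (3,1) (3,2) (4,0) (4,1) (4,2)] -> total=7
Click 3 (0,2) count=3: revealed 1 new [(0,2)] -> total=8
Click 4 (3,1) count=1: revealed 0 new [(none)] -> total=8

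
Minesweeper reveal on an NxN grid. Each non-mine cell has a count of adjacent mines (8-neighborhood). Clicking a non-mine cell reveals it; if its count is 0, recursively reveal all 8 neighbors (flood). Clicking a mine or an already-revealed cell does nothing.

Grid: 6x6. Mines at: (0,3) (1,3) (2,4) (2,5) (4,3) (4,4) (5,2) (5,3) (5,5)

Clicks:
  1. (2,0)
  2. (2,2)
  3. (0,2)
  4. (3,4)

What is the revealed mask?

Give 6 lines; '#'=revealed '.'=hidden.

Click 1 (2,0) count=0: revealed 17 new [(0,0) (0,1) (0,2) (1,0) (1,1) (1,2) (2,0) (2,1) (2,2) (3,0) (3,1) (3,2) (4,0) (4,1) (4,2) (5,0) (5,1)] -> total=17
Click 2 (2,2) count=1: revealed 0 new [(none)] -> total=17
Click 3 (0,2) count=2: revealed 0 new [(none)] -> total=17
Click 4 (3,4) count=4: revealed 1 new [(3,4)] -> total=18

Answer: ###...
###...
###...
###.#.
###...
##....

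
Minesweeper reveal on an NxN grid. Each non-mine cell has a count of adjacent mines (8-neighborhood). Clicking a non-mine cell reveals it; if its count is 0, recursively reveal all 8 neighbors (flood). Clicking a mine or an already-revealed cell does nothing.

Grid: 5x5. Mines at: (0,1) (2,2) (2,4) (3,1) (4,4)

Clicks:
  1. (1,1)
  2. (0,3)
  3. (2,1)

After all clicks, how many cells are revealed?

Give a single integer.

Answer: 8

Derivation:
Click 1 (1,1) count=2: revealed 1 new [(1,1)] -> total=1
Click 2 (0,3) count=0: revealed 6 new [(0,2) (0,3) (0,4) (1,2) (1,3) (1,4)] -> total=7
Click 3 (2,1) count=2: revealed 1 new [(2,1)] -> total=8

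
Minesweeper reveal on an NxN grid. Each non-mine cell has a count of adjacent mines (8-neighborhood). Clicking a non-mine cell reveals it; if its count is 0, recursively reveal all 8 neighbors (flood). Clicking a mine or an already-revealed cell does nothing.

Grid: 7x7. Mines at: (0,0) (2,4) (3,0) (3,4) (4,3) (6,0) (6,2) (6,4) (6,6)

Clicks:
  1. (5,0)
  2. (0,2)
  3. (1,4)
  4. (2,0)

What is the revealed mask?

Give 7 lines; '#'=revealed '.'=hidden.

Answer: .######
.######
####.##
.###.##
.....##
#....##
.......

Derivation:
Click 1 (5,0) count=1: revealed 1 new [(5,0)] -> total=1
Click 2 (0,2) count=0: revealed 26 new [(0,1) (0,2) (0,3) (0,4) (0,5) (0,6) (1,1) (1,2) (1,3) (1,4) (1,5) (1,6) (2,1) (2,2) (2,3) (2,5) (2,6) (3,1) (3,2) (3,3) (3,5) (3,6) (4,5) (4,6) (5,5) (5,6)] -> total=27
Click 3 (1,4) count=1: revealed 0 new [(none)] -> total=27
Click 4 (2,0) count=1: revealed 1 new [(2,0)] -> total=28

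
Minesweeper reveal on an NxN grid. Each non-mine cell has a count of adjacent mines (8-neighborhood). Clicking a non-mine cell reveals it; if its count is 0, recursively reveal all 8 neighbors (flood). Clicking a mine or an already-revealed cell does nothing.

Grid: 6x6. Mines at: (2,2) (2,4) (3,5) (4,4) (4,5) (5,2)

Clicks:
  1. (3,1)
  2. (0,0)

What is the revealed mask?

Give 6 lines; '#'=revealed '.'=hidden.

Click 1 (3,1) count=1: revealed 1 new [(3,1)] -> total=1
Click 2 (0,0) count=0: revealed 19 new [(0,0) (0,1) (0,2) (0,3) (0,4) (0,5) (1,0) (1,1) (1,2) (1,3) (1,4) (1,5) (2,0) (2,1) (3,0) (4,0) (4,1) (5,0) (5,1)] -> total=20

Answer: ######
######
##....
##....
##....
##....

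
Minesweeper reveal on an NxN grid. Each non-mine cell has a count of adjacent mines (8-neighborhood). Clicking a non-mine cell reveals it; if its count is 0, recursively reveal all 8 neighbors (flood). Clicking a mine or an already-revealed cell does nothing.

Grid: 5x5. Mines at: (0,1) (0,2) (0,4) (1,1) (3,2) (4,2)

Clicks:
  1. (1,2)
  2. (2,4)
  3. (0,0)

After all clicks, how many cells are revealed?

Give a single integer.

Answer: 10

Derivation:
Click 1 (1,2) count=3: revealed 1 new [(1,2)] -> total=1
Click 2 (2,4) count=0: revealed 8 new [(1,3) (1,4) (2,3) (2,4) (3,3) (3,4) (4,3) (4,4)] -> total=9
Click 3 (0,0) count=2: revealed 1 new [(0,0)] -> total=10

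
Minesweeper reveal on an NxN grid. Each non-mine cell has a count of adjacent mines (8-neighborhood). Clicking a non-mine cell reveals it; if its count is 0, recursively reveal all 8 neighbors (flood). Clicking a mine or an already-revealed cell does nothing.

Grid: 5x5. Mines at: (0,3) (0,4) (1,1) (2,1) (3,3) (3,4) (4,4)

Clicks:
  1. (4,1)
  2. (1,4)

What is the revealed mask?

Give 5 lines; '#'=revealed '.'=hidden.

Answer: .....
....#
.....
###..
###..

Derivation:
Click 1 (4,1) count=0: revealed 6 new [(3,0) (3,1) (3,2) (4,0) (4,1) (4,2)] -> total=6
Click 2 (1,4) count=2: revealed 1 new [(1,4)] -> total=7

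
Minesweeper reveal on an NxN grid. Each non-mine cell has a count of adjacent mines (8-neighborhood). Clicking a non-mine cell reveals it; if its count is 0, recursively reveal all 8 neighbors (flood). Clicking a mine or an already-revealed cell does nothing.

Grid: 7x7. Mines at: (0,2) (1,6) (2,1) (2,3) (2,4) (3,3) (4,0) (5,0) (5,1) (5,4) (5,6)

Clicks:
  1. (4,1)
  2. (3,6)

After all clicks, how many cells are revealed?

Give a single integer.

Answer: 7

Derivation:
Click 1 (4,1) count=3: revealed 1 new [(4,1)] -> total=1
Click 2 (3,6) count=0: revealed 6 new [(2,5) (2,6) (3,5) (3,6) (4,5) (4,6)] -> total=7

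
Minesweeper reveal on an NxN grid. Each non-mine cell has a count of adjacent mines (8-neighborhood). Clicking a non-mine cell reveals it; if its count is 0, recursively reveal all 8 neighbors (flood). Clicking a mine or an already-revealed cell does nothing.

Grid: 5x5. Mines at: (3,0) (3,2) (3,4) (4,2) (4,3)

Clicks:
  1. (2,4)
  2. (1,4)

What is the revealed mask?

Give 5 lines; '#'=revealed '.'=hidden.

Answer: #####
#####
#####
.....
.....

Derivation:
Click 1 (2,4) count=1: revealed 1 new [(2,4)] -> total=1
Click 2 (1,4) count=0: revealed 14 new [(0,0) (0,1) (0,2) (0,3) (0,4) (1,0) (1,1) (1,2) (1,3) (1,4) (2,0) (2,1) (2,2) (2,3)] -> total=15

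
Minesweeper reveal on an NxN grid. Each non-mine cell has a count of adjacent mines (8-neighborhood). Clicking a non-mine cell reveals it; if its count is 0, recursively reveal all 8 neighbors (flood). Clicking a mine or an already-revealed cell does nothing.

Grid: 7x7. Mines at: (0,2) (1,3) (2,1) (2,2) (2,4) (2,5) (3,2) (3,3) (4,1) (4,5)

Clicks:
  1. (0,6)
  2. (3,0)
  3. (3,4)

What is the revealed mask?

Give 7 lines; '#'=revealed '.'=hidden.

Click 1 (0,6) count=0: revealed 6 new [(0,4) (0,5) (0,6) (1,4) (1,5) (1,6)] -> total=6
Click 2 (3,0) count=2: revealed 1 new [(3,0)] -> total=7
Click 3 (3,4) count=4: revealed 1 new [(3,4)] -> total=8

Answer: ....###
....###
.......
#...#..
.......
.......
.......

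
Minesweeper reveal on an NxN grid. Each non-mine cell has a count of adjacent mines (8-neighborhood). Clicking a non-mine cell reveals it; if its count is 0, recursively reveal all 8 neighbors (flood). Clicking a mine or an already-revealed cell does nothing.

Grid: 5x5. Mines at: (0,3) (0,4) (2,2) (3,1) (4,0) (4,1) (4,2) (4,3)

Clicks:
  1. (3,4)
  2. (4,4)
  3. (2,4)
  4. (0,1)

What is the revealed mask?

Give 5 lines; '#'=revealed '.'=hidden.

Click 1 (3,4) count=1: revealed 1 new [(3,4)] -> total=1
Click 2 (4,4) count=1: revealed 1 new [(4,4)] -> total=2
Click 3 (2,4) count=0: revealed 5 new [(1,3) (1,4) (2,3) (2,4) (3,3)] -> total=7
Click 4 (0,1) count=0: revealed 8 new [(0,0) (0,1) (0,2) (1,0) (1,1) (1,2) (2,0) (2,1)] -> total=15

Answer: ###..
#####
##.##
...##
....#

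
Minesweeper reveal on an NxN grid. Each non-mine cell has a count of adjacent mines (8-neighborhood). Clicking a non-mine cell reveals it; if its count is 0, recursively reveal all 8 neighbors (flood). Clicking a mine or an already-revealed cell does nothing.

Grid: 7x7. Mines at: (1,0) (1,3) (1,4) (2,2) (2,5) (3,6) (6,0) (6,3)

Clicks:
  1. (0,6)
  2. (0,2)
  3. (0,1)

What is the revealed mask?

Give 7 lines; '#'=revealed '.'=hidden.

Click 1 (0,6) count=0: revealed 4 new [(0,5) (0,6) (1,5) (1,6)] -> total=4
Click 2 (0,2) count=1: revealed 1 new [(0,2)] -> total=5
Click 3 (0,1) count=1: revealed 1 new [(0,1)] -> total=6

Answer: .##..##
.....##
.......
.......
.......
.......
.......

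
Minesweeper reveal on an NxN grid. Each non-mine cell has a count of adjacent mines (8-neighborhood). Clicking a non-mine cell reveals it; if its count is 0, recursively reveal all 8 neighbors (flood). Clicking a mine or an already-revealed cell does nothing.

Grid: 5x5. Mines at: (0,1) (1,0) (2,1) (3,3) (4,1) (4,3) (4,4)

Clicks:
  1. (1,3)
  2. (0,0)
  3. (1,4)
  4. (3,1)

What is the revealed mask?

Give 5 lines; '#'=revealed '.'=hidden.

Answer: #.###
..###
..###
.#...
.....

Derivation:
Click 1 (1,3) count=0: revealed 9 new [(0,2) (0,3) (0,4) (1,2) (1,3) (1,4) (2,2) (2,3) (2,4)] -> total=9
Click 2 (0,0) count=2: revealed 1 new [(0,0)] -> total=10
Click 3 (1,4) count=0: revealed 0 new [(none)] -> total=10
Click 4 (3,1) count=2: revealed 1 new [(3,1)] -> total=11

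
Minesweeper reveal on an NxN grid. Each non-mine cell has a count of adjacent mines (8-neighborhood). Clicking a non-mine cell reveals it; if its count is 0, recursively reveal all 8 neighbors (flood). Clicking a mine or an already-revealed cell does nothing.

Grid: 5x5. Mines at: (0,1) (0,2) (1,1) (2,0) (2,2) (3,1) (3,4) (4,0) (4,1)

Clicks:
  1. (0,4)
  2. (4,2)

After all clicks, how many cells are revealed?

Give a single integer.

Click 1 (0,4) count=0: revealed 6 new [(0,3) (0,4) (1,3) (1,4) (2,3) (2,4)] -> total=6
Click 2 (4,2) count=2: revealed 1 new [(4,2)] -> total=7

Answer: 7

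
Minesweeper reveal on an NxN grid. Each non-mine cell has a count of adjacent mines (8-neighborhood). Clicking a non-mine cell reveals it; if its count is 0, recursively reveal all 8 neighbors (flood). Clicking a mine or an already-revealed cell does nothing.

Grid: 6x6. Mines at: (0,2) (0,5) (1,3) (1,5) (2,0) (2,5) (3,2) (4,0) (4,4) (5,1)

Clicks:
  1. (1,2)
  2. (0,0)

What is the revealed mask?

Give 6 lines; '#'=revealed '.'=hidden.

Answer: ##....
###...
......
......
......
......

Derivation:
Click 1 (1,2) count=2: revealed 1 new [(1,2)] -> total=1
Click 2 (0,0) count=0: revealed 4 new [(0,0) (0,1) (1,0) (1,1)] -> total=5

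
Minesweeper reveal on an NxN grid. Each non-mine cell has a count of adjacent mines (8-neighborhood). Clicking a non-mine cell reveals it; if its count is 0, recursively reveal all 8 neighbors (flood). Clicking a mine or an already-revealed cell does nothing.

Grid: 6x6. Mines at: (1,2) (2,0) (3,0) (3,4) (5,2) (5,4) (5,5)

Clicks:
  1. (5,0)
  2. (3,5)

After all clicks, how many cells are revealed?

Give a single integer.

Click 1 (5,0) count=0: revealed 4 new [(4,0) (4,1) (5,0) (5,1)] -> total=4
Click 2 (3,5) count=1: revealed 1 new [(3,5)] -> total=5

Answer: 5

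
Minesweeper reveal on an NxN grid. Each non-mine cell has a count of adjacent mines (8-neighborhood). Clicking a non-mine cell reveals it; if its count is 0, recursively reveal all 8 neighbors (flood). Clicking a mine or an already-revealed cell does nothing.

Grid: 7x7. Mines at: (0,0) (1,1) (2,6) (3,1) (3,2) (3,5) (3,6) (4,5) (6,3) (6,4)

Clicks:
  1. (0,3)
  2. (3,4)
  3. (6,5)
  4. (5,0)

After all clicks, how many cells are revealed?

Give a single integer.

Click 1 (0,3) count=0: revealed 14 new [(0,2) (0,3) (0,4) (0,5) (0,6) (1,2) (1,3) (1,4) (1,5) (1,6) (2,2) (2,3) (2,4) (2,5)] -> total=14
Click 2 (3,4) count=2: revealed 1 new [(3,4)] -> total=15
Click 3 (6,5) count=1: revealed 1 new [(6,5)] -> total=16
Click 4 (5,0) count=0: revealed 9 new [(4,0) (4,1) (4,2) (5,0) (5,1) (5,2) (6,0) (6,1) (6,2)] -> total=25

Answer: 25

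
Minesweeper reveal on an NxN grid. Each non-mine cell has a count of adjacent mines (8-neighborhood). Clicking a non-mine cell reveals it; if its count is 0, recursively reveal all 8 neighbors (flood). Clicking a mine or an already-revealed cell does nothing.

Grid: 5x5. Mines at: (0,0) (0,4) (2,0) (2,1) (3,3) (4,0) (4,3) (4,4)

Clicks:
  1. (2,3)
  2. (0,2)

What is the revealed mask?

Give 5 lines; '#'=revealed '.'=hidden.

Answer: .###.
.###.
...#.
.....
.....

Derivation:
Click 1 (2,3) count=1: revealed 1 new [(2,3)] -> total=1
Click 2 (0,2) count=0: revealed 6 new [(0,1) (0,2) (0,3) (1,1) (1,2) (1,3)] -> total=7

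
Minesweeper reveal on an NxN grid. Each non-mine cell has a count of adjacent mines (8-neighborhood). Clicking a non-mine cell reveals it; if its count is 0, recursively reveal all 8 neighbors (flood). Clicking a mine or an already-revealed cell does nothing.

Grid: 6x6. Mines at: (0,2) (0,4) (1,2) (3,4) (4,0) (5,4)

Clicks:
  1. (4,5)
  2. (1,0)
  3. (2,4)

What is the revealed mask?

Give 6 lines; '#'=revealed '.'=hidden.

Answer: ##....
##....
##..#.
##....
.....#
......

Derivation:
Click 1 (4,5) count=2: revealed 1 new [(4,5)] -> total=1
Click 2 (1,0) count=0: revealed 8 new [(0,0) (0,1) (1,0) (1,1) (2,0) (2,1) (3,0) (3,1)] -> total=9
Click 3 (2,4) count=1: revealed 1 new [(2,4)] -> total=10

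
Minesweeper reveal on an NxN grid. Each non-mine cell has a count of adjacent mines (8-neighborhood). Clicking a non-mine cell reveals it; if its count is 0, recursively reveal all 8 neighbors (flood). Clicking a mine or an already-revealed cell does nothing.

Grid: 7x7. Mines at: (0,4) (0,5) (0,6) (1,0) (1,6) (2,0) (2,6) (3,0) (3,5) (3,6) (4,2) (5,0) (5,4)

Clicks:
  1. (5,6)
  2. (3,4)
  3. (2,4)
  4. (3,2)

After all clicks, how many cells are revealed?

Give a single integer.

Click 1 (5,6) count=0: revealed 6 new [(4,5) (4,6) (5,5) (5,6) (6,5) (6,6)] -> total=6
Click 2 (3,4) count=1: revealed 1 new [(3,4)] -> total=7
Click 3 (2,4) count=1: revealed 1 new [(2,4)] -> total=8
Click 4 (3,2) count=1: revealed 1 new [(3,2)] -> total=9

Answer: 9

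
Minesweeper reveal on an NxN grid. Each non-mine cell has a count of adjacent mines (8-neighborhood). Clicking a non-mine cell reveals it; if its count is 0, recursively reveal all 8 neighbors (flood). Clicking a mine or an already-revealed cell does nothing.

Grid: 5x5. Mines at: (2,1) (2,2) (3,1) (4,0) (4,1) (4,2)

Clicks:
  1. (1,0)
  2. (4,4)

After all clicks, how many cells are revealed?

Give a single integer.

Click 1 (1,0) count=1: revealed 1 new [(1,0)] -> total=1
Click 2 (4,4) count=0: revealed 15 new [(0,0) (0,1) (0,2) (0,3) (0,4) (1,1) (1,2) (1,3) (1,4) (2,3) (2,4) (3,3) (3,4) (4,3) (4,4)] -> total=16

Answer: 16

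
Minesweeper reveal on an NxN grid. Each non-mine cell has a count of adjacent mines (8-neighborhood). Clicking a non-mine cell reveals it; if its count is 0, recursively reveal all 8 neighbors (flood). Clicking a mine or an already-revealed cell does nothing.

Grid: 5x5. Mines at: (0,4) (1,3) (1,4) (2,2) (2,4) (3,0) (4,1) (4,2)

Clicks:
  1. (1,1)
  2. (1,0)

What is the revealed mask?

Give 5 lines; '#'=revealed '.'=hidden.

Click 1 (1,1) count=1: revealed 1 new [(1,1)] -> total=1
Click 2 (1,0) count=0: revealed 7 new [(0,0) (0,1) (0,2) (1,0) (1,2) (2,0) (2,1)] -> total=8

Answer: ###..
###..
##...
.....
.....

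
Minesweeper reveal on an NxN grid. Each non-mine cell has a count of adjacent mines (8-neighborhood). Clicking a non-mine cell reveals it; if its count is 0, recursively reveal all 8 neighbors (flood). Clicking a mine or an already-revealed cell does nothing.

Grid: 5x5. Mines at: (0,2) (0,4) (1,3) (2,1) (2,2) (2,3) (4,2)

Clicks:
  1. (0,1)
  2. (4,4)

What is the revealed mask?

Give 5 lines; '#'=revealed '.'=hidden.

Click 1 (0,1) count=1: revealed 1 new [(0,1)] -> total=1
Click 2 (4,4) count=0: revealed 4 new [(3,3) (3,4) (4,3) (4,4)] -> total=5

Answer: .#...
.....
.....
...##
...##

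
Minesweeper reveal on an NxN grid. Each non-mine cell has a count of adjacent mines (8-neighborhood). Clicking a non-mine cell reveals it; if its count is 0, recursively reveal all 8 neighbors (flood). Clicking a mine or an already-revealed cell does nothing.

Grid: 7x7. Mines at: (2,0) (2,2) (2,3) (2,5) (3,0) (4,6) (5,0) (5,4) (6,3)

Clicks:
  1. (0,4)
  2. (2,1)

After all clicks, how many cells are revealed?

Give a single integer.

Click 1 (0,4) count=0: revealed 14 new [(0,0) (0,1) (0,2) (0,3) (0,4) (0,5) (0,6) (1,0) (1,1) (1,2) (1,3) (1,4) (1,5) (1,6)] -> total=14
Click 2 (2,1) count=3: revealed 1 new [(2,1)] -> total=15

Answer: 15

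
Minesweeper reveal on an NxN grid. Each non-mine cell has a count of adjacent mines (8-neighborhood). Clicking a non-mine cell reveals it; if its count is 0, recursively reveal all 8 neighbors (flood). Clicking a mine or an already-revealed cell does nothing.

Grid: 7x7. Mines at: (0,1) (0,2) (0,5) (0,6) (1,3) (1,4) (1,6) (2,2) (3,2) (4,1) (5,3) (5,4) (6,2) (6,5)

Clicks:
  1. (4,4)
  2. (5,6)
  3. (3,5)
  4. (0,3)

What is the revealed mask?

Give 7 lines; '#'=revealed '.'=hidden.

Click 1 (4,4) count=2: revealed 1 new [(4,4)] -> total=1
Click 2 (5,6) count=1: revealed 1 new [(5,6)] -> total=2
Click 3 (3,5) count=0: revealed 12 new [(2,3) (2,4) (2,5) (2,6) (3,3) (3,4) (3,5) (3,6) (4,3) (4,5) (4,6) (5,5)] -> total=14
Click 4 (0,3) count=3: revealed 1 new [(0,3)] -> total=15

Answer: ...#...
.......
...####
...####
...####
.....##
.......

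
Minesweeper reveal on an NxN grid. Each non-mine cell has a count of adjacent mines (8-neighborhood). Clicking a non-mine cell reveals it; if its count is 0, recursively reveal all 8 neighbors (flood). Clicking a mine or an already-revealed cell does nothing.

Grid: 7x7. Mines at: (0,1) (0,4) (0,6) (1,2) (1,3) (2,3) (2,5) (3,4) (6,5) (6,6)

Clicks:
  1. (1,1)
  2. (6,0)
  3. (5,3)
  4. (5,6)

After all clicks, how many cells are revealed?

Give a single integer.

Answer: 25

Derivation:
Click 1 (1,1) count=2: revealed 1 new [(1,1)] -> total=1
Click 2 (6,0) count=0: revealed 23 new [(1,0) (2,0) (2,1) (2,2) (3,0) (3,1) (3,2) (3,3) (4,0) (4,1) (4,2) (4,3) (4,4) (5,0) (5,1) (5,2) (5,3) (5,4) (6,0) (6,1) (6,2) (6,3) (6,4)] -> total=24
Click 3 (5,3) count=0: revealed 0 new [(none)] -> total=24
Click 4 (5,6) count=2: revealed 1 new [(5,6)] -> total=25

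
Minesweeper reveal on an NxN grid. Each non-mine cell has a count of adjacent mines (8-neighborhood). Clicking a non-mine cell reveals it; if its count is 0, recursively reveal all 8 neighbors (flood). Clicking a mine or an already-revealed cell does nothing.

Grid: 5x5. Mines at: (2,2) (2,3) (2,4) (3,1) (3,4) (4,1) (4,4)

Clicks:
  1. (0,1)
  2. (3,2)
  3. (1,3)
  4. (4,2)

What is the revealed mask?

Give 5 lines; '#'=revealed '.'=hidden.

Click 1 (0,1) count=0: revealed 12 new [(0,0) (0,1) (0,2) (0,3) (0,4) (1,0) (1,1) (1,2) (1,3) (1,4) (2,0) (2,1)] -> total=12
Click 2 (3,2) count=4: revealed 1 new [(3,2)] -> total=13
Click 3 (1,3) count=3: revealed 0 new [(none)] -> total=13
Click 4 (4,2) count=2: revealed 1 new [(4,2)] -> total=14

Answer: #####
#####
##...
..#..
..#..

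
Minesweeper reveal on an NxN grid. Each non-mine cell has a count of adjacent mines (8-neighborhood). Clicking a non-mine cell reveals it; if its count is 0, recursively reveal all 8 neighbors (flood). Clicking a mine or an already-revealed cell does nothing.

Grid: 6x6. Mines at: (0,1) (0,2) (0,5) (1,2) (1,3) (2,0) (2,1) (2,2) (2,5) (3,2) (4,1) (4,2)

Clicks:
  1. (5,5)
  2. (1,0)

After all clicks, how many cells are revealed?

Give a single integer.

Answer: 10

Derivation:
Click 1 (5,5) count=0: revealed 9 new [(3,3) (3,4) (3,5) (4,3) (4,4) (4,5) (5,3) (5,4) (5,5)] -> total=9
Click 2 (1,0) count=3: revealed 1 new [(1,0)] -> total=10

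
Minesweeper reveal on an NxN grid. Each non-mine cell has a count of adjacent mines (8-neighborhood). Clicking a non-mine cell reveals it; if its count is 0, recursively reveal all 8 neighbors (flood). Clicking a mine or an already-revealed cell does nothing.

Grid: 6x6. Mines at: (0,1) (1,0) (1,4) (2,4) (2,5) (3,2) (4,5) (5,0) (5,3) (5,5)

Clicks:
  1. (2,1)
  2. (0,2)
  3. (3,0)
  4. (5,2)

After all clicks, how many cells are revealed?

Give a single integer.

Click 1 (2,1) count=2: revealed 1 new [(2,1)] -> total=1
Click 2 (0,2) count=1: revealed 1 new [(0,2)] -> total=2
Click 3 (3,0) count=0: revealed 5 new [(2,0) (3,0) (3,1) (4,0) (4,1)] -> total=7
Click 4 (5,2) count=1: revealed 1 new [(5,2)] -> total=8

Answer: 8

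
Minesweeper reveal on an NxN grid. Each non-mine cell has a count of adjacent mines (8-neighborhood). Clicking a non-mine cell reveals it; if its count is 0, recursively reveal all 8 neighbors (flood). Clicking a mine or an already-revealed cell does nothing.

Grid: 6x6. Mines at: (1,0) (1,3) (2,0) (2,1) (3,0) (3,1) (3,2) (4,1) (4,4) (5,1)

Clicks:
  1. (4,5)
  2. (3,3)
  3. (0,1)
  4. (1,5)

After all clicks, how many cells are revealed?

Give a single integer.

Click 1 (4,5) count=1: revealed 1 new [(4,5)] -> total=1
Click 2 (3,3) count=2: revealed 1 new [(3,3)] -> total=2
Click 3 (0,1) count=1: revealed 1 new [(0,1)] -> total=3
Click 4 (1,5) count=0: revealed 8 new [(0,4) (0,5) (1,4) (1,5) (2,4) (2,5) (3,4) (3,5)] -> total=11

Answer: 11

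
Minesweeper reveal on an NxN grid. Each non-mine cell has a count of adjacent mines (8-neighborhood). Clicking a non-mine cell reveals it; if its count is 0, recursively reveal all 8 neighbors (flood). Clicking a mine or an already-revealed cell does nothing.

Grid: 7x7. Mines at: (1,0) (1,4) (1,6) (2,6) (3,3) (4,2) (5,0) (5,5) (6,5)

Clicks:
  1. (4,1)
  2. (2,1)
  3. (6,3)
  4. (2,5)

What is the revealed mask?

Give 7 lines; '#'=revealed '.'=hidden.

Click 1 (4,1) count=2: revealed 1 new [(4,1)] -> total=1
Click 2 (2,1) count=1: revealed 1 new [(2,1)] -> total=2
Click 3 (6,3) count=0: revealed 8 new [(5,1) (5,2) (5,3) (5,4) (6,1) (6,2) (6,3) (6,4)] -> total=10
Click 4 (2,5) count=3: revealed 1 new [(2,5)] -> total=11

Answer: .......
.......
.#...#.
.......
.#.....
.####..
.####..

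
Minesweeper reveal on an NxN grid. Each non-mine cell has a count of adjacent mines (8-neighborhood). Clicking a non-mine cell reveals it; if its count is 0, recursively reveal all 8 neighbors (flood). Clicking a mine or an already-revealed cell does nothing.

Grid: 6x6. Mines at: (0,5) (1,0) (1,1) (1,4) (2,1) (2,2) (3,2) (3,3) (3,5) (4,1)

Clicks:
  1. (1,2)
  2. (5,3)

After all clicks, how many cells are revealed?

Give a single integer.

Click 1 (1,2) count=3: revealed 1 new [(1,2)] -> total=1
Click 2 (5,3) count=0: revealed 8 new [(4,2) (4,3) (4,4) (4,5) (5,2) (5,3) (5,4) (5,5)] -> total=9

Answer: 9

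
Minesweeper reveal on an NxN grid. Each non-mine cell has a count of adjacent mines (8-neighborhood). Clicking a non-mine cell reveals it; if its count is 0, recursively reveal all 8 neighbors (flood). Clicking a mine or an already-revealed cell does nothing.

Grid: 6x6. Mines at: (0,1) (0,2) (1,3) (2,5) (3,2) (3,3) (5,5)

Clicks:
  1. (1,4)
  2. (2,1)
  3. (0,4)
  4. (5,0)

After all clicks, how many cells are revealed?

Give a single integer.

Answer: 18

Derivation:
Click 1 (1,4) count=2: revealed 1 new [(1,4)] -> total=1
Click 2 (2,1) count=1: revealed 1 new [(2,1)] -> total=2
Click 3 (0,4) count=1: revealed 1 new [(0,4)] -> total=3
Click 4 (5,0) count=0: revealed 15 new [(1,0) (1,1) (2,0) (3,0) (3,1) (4,0) (4,1) (4,2) (4,3) (4,4) (5,0) (5,1) (5,2) (5,3) (5,4)] -> total=18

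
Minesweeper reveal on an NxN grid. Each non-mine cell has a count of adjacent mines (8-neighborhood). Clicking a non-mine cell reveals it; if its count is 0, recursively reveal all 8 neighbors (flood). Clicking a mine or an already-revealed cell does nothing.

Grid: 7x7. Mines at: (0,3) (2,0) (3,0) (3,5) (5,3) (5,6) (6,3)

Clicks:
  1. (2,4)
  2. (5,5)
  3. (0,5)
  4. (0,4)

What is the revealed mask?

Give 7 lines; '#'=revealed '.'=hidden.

Answer: ....###
....###
....###
.......
.......
.....#.
.......

Derivation:
Click 1 (2,4) count=1: revealed 1 new [(2,4)] -> total=1
Click 2 (5,5) count=1: revealed 1 new [(5,5)] -> total=2
Click 3 (0,5) count=0: revealed 8 new [(0,4) (0,5) (0,6) (1,4) (1,5) (1,6) (2,5) (2,6)] -> total=10
Click 4 (0,4) count=1: revealed 0 new [(none)] -> total=10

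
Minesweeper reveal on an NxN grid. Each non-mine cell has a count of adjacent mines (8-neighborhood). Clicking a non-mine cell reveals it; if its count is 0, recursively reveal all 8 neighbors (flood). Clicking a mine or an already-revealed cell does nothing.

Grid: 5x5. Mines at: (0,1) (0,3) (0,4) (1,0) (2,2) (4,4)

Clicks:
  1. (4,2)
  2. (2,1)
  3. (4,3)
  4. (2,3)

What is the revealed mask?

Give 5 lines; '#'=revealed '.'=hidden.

Answer: .....
.....
##.#.
####.
####.

Derivation:
Click 1 (4,2) count=0: revealed 10 new [(2,0) (2,1) (3,0) (3,1) (3,2) (3,3) (4,0) (4,1) (4,2) (4,3)] -> total=10
Click 2 (2,1) count=2: revealed 0 new [(none)] -> total=10
Click 3 (4,3) count=1: revealed 0 new [(none)] -> total=10
Click 4 (2,3) count=1: revealed 1 new [(2,3)] -> total=11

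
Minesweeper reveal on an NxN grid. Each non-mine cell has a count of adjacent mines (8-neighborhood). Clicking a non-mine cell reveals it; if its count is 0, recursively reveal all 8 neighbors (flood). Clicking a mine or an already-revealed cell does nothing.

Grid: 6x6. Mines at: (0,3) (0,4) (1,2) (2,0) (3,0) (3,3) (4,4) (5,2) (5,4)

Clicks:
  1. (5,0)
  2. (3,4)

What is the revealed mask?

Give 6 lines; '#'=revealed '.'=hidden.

Answer: ......
......
......
....#.
##....
##....

Derivation:
Click 1 (5,0) count=0: revealed 4 new [(4,0) (4,1) (5,0) (5,1)] -> total=4
Click 2 (3,4) count=2: revealed 1 new [(3,4)] -> total=5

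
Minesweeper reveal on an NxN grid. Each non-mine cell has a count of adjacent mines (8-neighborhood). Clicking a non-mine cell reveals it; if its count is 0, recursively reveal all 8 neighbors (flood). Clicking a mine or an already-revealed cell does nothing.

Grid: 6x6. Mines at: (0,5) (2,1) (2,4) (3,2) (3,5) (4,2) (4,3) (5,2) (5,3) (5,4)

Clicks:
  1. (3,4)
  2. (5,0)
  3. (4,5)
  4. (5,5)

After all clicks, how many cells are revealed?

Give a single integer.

Answer: 9

Derivation:
Click 1 (3,4) count=3: revealed 1 new [(3,4)] -> total=1
Click 2 (5,0) count=0: revealed 6 new [(3,0) (3,1) (4,0) (4,1) (5,0) (5,1)] -> total=7
Click 3 (4,5) count=2: revealed 1 new [(4,5)] -> total=8
Click 4 (5,5) count=1: revealed 1 new [(5,5)] -> total=9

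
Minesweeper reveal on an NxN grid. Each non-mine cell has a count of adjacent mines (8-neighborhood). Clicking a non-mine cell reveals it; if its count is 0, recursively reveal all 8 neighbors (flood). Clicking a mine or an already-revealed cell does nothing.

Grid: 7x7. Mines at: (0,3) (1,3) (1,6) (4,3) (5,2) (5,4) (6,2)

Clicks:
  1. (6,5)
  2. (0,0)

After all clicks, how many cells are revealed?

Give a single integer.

Answer: 20

Derivation:
Click 1 (6,5) count=1: revealed 1 new [(6,5)] -> total=1
Click 2 (0,0) count=0: revealed 19 new [(0,0) (0,1) (0,2) (1,0) (1,1) (1,2) (2,0) (2,1) (2,2) (3,0) (3,1) (3,2) (4,0) (4,1) (4,2) (5,0) (5,1) (6,0) (6,1)] -> total=20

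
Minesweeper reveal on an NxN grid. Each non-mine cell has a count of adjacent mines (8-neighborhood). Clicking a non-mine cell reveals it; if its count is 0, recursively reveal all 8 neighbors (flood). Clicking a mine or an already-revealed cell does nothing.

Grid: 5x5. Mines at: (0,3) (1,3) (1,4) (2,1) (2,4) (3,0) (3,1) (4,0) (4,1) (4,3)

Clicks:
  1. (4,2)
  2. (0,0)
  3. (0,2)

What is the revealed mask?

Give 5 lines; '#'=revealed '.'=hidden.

Click 1 (4,2) count=3: revealed 1 new [(4,2)] -> total=1
Click 2 (0,0) count=0: revealed 6 new [(0,0) (0,1) (0,2) (1,0) (1,1) (1,2)] -> total=7
Click 3 (0,2) count=2: revealed 0 new [(none)] -> total=7

Answer: ###..
###..
.....
.....
..#..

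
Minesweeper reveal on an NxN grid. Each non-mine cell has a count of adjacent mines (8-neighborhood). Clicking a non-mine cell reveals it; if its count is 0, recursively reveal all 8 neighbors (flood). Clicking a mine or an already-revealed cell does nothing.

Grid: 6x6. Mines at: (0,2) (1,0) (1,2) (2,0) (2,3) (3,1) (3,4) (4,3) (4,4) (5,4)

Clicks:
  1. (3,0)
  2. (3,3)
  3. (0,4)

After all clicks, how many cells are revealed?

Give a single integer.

Click 1 (3,0) count=2: revealed 1 new [(3,0)] -> total=1
Click 2 (3,3) count=4: revealed 1 new [(3,3)] -> total=2
Click 3 (0,4) count=0: revealed 8 new [(0,3) (0,4) (0,5) (1,3) (1,4) (1,5) (2,4) (2,5)] -> total=10

Answer: 10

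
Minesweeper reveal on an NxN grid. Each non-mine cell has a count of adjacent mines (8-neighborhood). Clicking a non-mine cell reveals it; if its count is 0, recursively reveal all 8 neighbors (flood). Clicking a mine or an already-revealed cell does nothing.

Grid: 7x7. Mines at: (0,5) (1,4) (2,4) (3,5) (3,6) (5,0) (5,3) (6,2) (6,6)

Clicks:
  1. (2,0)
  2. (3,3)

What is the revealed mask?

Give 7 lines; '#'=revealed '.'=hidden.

Answer: ####...
####...
####...
####...
####...
.......
.......

Derivation:
Click 1 (2,0) count=0: revealed 20 new [(0,0) (0,1) (0,2) (0,3) (1,0) (1,1) (1,2) (1,3) (2,0) (2,1) (2,2) (2,3) (3,0) (3,1) (3,2) (3,3) (4,0) (4,1) (4,2) (4,3)] -> total=20
Click 2 (3,3) count=1: revealed 0 new [(none)] -> total=20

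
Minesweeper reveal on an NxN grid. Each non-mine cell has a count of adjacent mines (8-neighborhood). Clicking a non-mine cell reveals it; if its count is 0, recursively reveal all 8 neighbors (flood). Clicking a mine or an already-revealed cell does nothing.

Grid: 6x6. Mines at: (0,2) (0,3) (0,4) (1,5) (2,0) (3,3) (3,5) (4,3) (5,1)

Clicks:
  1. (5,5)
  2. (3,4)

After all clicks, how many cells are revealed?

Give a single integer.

Click 1 (5,5) count=0: revealed 4 new [(4,4) (4,5) (5,4) (5,5)] -> total=4
Click 2 (3,4) count=3: revealed 1 new [(3,4)] -> total=5

Answer: 5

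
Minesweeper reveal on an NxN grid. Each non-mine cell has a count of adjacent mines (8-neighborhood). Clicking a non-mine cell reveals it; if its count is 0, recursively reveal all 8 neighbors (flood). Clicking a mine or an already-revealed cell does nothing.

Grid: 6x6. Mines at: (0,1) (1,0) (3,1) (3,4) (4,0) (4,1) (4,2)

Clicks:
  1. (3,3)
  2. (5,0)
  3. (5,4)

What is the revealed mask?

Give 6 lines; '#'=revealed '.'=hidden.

Click 1 (3,3) count=2: revealed 1 new [(3,3)] -> total=1
Click 2 (5,0) count=2: revealed 1 new [(5,0)] -> total=2
Click 3 (5,4) count=0: revealed 6 new [(4,3) (4,4) (4,5) (5,3) (5,4) (5,5)] -> total=8

Answer: ......
......
......
...#..
...###
#..###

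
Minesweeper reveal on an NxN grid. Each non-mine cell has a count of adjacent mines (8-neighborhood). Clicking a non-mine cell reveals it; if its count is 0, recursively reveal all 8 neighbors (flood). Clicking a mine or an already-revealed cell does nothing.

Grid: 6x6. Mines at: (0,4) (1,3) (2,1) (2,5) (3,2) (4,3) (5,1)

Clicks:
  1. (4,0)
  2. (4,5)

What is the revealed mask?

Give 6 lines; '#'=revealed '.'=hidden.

Click 1 (4,0) count=1: revealed 1 new [(4,0)] -> total=1
Click 2 (4,5) count=0: revealed 6 new [(3,4) (3,5) (4,4) (4,5) (5,4) (5,5)] -> total=7

Answer: ......
......
......
....##
#...##
....##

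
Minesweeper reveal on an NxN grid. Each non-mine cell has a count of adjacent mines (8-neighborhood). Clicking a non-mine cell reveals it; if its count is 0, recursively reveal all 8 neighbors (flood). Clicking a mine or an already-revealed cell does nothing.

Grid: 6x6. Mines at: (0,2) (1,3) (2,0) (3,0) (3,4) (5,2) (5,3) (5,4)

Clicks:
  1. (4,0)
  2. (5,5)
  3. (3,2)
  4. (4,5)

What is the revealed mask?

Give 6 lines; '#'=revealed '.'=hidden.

Click 1 (4,0) count=1: revealed 1 new [(4,0)] -> total=1
Click 2 (5,5) count=1: revealed 1 new [(5,5)] -> total=2
Click 3 (3,2) count=0: revealed 9 new [(2,1) (2,2) (2,3) (3,1) (3,2) (3,3) (4,1) (4,2) (4,3)] -> total=11
Click 4 (4,5) count=2: revealed 1 new [(4,5)] -> total=12

Answer: ......
......
.###..
.###..
####.#
.....#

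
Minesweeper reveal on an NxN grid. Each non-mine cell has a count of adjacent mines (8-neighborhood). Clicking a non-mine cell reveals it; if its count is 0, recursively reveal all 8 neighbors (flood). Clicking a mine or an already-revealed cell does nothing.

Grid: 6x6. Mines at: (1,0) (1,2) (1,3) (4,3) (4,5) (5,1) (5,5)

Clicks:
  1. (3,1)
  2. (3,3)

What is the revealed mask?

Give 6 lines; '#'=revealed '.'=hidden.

Answer: ......
......
###...
####..
###...
......

Derivation:
Click 1 (3,1) count=0: revealed 9 new [(2,0) (2,1) (2,2) (3,0) (3,1) (3,2) (4,0) (4,1) (4,2)] -> total=9
Click 2 (3,3) count=1: revealed 1 new [(3,3)] -> total=10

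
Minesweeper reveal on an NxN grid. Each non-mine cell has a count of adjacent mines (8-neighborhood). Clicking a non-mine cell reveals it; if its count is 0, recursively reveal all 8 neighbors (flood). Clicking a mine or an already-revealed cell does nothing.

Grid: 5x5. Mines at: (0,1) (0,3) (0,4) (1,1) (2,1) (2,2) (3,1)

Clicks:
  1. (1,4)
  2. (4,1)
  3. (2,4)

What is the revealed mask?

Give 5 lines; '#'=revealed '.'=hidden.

Click 1 (1,4) count=2: revealed 1 new [(1,4)] -> total=1
Click 2 (4,1) count=1: revealed 1 new [(4,1)] -> total=2
Click 3 (2,4) count=0: revealed 9 new [(1,3) (2,3) (2,4) (3,2) (3,3) (3,4) (4,2) (4,3) (4,4)] -> total=11

Answer: .....
...##
...##
..###
.####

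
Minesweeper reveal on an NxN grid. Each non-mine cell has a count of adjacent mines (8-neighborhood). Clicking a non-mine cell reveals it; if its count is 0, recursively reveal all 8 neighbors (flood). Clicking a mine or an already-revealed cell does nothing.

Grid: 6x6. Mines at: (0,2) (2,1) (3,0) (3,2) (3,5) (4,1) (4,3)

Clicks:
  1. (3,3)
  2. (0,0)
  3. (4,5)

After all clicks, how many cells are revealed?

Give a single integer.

Click 1 (3,3) count=2: revealed 1 new [(3,3)] -> total=1
Click 2 (0,0) count=0: revealed 4 new [(0,0) (0,1) (1,0) (1,1)] -> total=5
Click 3 (4,5) count=1: revealed 1 new [(4,5)] -> total=6

Answer: 6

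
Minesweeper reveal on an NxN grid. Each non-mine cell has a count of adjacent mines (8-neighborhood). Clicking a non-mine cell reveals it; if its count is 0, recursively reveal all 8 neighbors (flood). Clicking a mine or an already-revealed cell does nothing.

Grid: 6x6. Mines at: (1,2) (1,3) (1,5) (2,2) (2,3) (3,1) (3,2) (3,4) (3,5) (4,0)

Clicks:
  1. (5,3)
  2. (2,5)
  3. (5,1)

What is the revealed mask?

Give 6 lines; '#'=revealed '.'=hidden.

Answer: ......
......
.....#
......
.#####
.#####

Derivation:
Click 1 (5,3) count=0: revealed 10 new [(4,1) (4,2) (4,3) (4,4) (4,5) (5,1) (5,2) (5,3) (5,4) (5,5)] -> total=10
Click 2 (2,5) count=3: revealed 1 new [(2,5)] -> total=11
Click 3 (5,1) count=1: revealed 0 new [(none)] -> total=11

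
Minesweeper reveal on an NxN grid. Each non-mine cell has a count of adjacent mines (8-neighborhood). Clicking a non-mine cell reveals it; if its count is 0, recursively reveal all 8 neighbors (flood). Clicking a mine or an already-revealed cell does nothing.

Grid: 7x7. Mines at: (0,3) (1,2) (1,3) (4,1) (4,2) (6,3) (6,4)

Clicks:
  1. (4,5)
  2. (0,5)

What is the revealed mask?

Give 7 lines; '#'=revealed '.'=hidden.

Click 1 (4,5) count=0: revealed 24 new [(0,4) (0,5) (0,6) (1,4) (1,5) (1,6) (2,3) (2,4) (2,5) (2,6) (3,3) (3,4) (3,5) (3,6) (4,3) (4,4) (4,5) (4,6) (5,3) (5,4) (5,5) (5,6) (6,5) (6,6)] -> total=24
Click 2 (0,5) count=0: revealed 0 new [(none)] -> total=24

Answer: ....###
....###
...####
...####
...####
...####
.....##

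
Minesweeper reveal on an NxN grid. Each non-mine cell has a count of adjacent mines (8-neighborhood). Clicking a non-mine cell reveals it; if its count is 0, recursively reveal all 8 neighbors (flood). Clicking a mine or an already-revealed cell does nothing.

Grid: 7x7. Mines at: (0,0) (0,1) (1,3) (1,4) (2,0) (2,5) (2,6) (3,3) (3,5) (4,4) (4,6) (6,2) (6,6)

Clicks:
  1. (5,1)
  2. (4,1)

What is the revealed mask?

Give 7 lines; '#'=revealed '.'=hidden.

Answer: .......
.......
.......
###....
###....
###....
##.....

Derivation:
Click 1 (5,1) count=1: revealed 1 new [(5,1)] -> total=1
Click 2 (4,1) count=0: revealed 10 new [(3,0) (3,1) (3,2) (4,0) (4,1) (4,2) (5,0) (5,2) (6,0) (6,1)] -> total=11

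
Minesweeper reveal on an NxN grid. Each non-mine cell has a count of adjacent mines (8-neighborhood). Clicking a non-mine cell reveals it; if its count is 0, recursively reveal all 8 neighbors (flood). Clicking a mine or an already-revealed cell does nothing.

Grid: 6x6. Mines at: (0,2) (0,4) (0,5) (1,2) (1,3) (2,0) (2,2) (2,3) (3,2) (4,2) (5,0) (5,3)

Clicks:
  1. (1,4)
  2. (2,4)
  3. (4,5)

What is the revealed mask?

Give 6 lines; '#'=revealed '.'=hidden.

Answer: ......
....##
....##
....##
....##
....##

Derivation:
Click 1 (1,4) count=4: revealed 1 new [(1,4)] -> total=1
Click 2 (2,4) count=2: revealed 1 new [(2,4)] -> total=2
Click 3 (4,5) count=0: revealed 8 new [(1,5) (2,5) (3,4) (3,5) (4,4) (4,5) (5,4) (5,5)] -> total=10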